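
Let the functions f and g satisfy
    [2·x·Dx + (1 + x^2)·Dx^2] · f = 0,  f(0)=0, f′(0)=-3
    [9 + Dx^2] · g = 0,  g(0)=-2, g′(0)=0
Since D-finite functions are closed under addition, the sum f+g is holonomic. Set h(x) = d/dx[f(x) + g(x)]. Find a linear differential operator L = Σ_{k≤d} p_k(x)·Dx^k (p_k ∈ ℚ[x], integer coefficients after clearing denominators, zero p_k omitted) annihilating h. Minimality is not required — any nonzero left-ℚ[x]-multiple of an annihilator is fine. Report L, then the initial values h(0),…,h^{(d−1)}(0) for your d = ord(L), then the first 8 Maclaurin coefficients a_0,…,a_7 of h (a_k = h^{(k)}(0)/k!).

f: a_k = 0, -3, 0, 1, 0, -3/5, 0, 3/7, …
g: a_k = -2, 0, 9, 0, -27/4, 0, 81/40, 0, …
h₀=f+g: left-lcm gives L₀, ord ≤ 4.
Derive L from L₀ (diff closure).
L = (-54·x + 540·x^3 + 162·x^5) + (63 + 279·x^2 + 297·x^4 + 81·x^6)·Dx + (-6·x + 60·x^3 + 18·x^5)·Dx^2 + (7 + 31·x^2 + 33·x^4 + 9·x^6)·Dx^3  (order 3).
h: a_k = -3, 18, 3, -27, -3, 243/20, 3, -729/280, …
ICs: h(0) = -3, h′(0) = 18, h′′(0) = 6.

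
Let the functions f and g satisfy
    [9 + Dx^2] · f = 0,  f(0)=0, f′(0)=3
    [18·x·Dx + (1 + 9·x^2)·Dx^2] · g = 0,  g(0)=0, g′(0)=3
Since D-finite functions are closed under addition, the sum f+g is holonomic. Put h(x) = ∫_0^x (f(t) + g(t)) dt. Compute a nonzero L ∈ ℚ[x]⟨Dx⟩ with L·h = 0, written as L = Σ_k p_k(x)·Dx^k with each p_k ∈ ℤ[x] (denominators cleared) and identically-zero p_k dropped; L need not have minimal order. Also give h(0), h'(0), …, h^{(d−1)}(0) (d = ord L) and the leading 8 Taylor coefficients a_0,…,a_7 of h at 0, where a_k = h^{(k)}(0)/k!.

L = (-1782·x + 20412·x^3 + 13122·x^5)·Dx^2 + (-9 + 567·x^2 + 6561·x^4 + 6561·x^6)·Dx^3 + (-198·x + 2268·x^3 + 1458·x^5)·Dx^4 + (-1 + 63·x^2 + 729·x^4 + 729·x^6)·Dx^5  (order 5).
h: a_k = 0, 0, 3, 0, -27/8, 0, 135/16, 0, …
ICs: h(0) = 0, h′(0) = 0, h′′(0) = 6, h′′′(0) = 0, h′′′′(0) = -81.

f: a_k = 0, 3, 0, -9/2, 0, 81/40, 0, -243/560, …
g: a_k = 0, 3, 0, -9, 0, 243/5, 0, -2187/7, …
Weyl lclm of L_f,L_g ⇒ L₀ (ord ≤ 4).
Integrate: L := L₀·Dx.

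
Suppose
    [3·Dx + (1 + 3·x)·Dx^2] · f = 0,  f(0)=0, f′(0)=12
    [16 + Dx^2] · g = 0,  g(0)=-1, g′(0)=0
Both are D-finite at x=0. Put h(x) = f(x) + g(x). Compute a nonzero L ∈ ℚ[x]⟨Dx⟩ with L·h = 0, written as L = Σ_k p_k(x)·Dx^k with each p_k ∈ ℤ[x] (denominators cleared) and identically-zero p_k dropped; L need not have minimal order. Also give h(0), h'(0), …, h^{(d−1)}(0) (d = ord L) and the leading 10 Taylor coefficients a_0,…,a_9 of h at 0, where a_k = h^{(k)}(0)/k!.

L = (1680 + 2304·x + 3456·x^2)·Dx + (272 + 1584·x + 3456·x^2 + 3456·x^3)·Dx^2 + (105 + 144·x + 216·x^2)·Dx^3 + (17 + 99·x + 216·x^2 + 216·x^3)·Dx^4  (order 4).
h: a_k = -1, 12, -10, 36, -275/3, 972/5, -21614/45, 8748/7, -2067739/630, 8748, …
ICs: h(0) = -1, h′(0) = 12, h′′(0) = -20, h′′′(0) = 216.

f: a_k = 0, 12, -18, 36, -81, 972/5, -486, 8748/7, -6561/2, 8748, …
g: a_k = -1, 0, 8, 0, -32/3, 0, 256/45, 0, -512/315, 0, …
Weyl lclm of L_f,L_g ⇒ L₀ (ord ≤ 4).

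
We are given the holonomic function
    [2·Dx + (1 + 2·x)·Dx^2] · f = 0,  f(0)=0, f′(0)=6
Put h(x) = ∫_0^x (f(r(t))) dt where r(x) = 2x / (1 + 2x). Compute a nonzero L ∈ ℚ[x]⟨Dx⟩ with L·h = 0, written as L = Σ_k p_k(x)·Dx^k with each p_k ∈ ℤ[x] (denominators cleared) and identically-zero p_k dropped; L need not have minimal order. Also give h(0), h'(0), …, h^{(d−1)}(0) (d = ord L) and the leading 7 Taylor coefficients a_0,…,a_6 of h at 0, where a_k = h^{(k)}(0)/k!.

L = (8 + 24·x)·Dx^2 + (1 + 8·x + 12·x^2)·Dx^3  (order 3).
h: a_k = 0, 0, 6, -16, 52, -192, 3872/5, …
ICs: h(0) = 0, h′(0) = 0, h′′(0) = 12.

f: a_k = 0, 6, -6, 8, -12, 96/5, -32, …
L₀ from L_f via x↦r, Dx↦r'^{-1}Dx.
h=∫₀ˣh₀: take L = L₀·Dx.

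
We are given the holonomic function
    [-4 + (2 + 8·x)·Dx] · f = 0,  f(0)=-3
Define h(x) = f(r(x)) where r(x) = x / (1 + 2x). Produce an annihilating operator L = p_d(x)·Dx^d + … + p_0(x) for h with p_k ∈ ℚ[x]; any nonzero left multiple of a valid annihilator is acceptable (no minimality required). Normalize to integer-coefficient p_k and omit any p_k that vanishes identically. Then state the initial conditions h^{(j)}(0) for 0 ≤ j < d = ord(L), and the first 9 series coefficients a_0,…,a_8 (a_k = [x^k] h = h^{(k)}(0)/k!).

f: a_k = -3, -6, 6, -12, 30, -84, 252, -792, 2574, …
L₀ from L_f via x↦r, Dx↦r'^{-1}Dx.
L = -2 + (1 + 8·x + 12·x^2)·Dx  (order 1).
h: a_k = -3, -6, 18, -60, 222, -900, 3924, -18072, 86670, …
ICs: h(0) = -3.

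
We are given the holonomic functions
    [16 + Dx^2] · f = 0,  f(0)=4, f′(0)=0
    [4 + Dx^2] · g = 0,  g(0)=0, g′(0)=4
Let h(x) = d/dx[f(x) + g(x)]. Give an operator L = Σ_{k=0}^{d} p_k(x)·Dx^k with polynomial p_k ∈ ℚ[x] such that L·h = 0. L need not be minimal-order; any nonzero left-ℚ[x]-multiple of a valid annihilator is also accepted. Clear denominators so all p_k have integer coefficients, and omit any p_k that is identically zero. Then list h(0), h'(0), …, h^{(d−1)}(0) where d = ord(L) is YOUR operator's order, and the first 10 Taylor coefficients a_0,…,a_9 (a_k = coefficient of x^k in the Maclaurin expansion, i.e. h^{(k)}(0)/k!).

f: a_k = 4, 0, -32, 0, 128/3, 0, -1024/45, 0, 2048/315, 0, …
g: a_k = 0, 4, 0, -8/3, 0, 8/15, 0, -16/315, 0, 8/2835, …
Weyl lclm of L_f,L_g ⇒ L₀ (ord ≤ 4).
Differentiate: ansatz ord ≤ ord L₀ ⇒ L.
L = 64 + 20·Dx^2 + Dx^4  (order 4).
h: a_k = 4, -64, -8, 512/3, 8/3, -2048/15, -16/45, 16384/315, 8/315, -32768/2835, …
ICs: h(0) = 4, h′(0) = -64, h′′(0) = -16, h′′′(0) = 1024.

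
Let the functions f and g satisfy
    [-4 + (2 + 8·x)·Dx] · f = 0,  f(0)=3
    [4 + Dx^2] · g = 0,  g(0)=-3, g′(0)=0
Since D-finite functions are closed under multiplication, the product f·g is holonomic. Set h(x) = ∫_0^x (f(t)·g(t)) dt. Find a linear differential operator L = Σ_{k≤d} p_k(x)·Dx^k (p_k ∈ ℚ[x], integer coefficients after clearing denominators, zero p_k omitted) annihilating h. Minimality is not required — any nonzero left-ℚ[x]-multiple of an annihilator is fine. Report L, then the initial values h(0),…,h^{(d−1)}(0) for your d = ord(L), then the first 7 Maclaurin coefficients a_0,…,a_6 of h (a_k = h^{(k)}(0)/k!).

f: a_k = 3, 6, -6, 12, -30, 84, -252, …
g: a_k = -3, 0, 6, 0, -2, 0, 4/15, …
Product ⇒ symmetric product L₀, ord ≤ 2.
∫: right-multiply L₀ by Dx.
L = (16 + 32·x + 64·x^2)·Dx + (-4 - 16·x)·Dx^2 + (1 + 8·x + 16·x^2)·Dx^3  (order 3).
h: a_k = 0, -9, -9, 12, 0, 48/5, -32, …
ICs: h(0) = 0, h′(0) = -9, h′′(0) = -18.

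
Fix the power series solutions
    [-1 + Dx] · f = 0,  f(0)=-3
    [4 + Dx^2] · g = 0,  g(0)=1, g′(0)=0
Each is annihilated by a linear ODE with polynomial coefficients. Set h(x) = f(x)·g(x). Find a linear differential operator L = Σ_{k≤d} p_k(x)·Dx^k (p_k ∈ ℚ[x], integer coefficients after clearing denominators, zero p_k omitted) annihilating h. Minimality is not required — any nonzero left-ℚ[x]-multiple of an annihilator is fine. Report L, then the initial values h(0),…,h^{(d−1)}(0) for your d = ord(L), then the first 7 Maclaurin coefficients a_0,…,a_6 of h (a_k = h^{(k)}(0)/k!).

L = 5 - 2·Dx + Dx^2  (order 2).
h: a_k = -3, -3, 9/2, 11/2, 7/8, -41/40, -39/80, …
ICs: h(0) = -3, h′(0) = -3.

f: a_k = -3, -3, -3/2, -1/2, -1/8, -1/40, -1/240, …
g: a_k = 1, 0, -2, 0, 2/3, 0, -4/45, …
Product ⇒ symmetric product L₀, ord ≤ 2.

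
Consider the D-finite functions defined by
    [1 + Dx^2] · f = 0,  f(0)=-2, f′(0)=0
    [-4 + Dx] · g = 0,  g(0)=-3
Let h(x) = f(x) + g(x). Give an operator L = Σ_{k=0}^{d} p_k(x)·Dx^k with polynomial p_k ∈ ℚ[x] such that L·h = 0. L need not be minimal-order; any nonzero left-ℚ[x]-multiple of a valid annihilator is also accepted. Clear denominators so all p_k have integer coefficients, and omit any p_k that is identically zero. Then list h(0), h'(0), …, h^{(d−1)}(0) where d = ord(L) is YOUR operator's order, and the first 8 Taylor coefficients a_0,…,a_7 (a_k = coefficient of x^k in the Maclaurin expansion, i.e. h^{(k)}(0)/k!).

f: a_k = -2, 0, 1, 0, -1/12, 0, 1/360, 0, …
g: a_k = -3, -12, -24, -32, -32, -128/5, -256/15, -1024/105, …
Sum ⇒ L₀ = lclm(L_f,L_g) in ℚ(x)⟨Dx⟩.
L = -4 + Dx - 4·Dx^2 + Dx^3  (order 3).
h: a_k = -5, -12, -23, -32, -385/12, -128/5, -6143/360, -1024/105, …
ICs: h(0) = -5, h′(0) = -12, h′′(0) = -46.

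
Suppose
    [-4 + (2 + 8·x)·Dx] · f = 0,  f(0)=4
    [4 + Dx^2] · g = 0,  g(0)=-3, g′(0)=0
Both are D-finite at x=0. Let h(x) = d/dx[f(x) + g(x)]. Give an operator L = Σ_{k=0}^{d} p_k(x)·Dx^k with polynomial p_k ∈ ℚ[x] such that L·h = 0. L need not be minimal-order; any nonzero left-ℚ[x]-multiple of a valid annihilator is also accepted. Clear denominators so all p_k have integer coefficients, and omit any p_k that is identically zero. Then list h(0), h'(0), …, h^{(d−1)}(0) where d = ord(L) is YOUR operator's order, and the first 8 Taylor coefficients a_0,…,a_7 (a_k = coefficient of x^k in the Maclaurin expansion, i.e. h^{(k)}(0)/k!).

f: a_k = 4, 8, -8, 16, -40, 112, -336, 1056, …
g: a_k = -3, 0, 6, 0, -2, 0, 4/15, 0, …
L₀ := lclm(L_f,L_g); ord L₀ ≤ 1+2.
Differentiate: ansatz ord ≤ ord L₀ ⇒ L.
L = (-32 - 16·x - 32·x^2) + (-4 - 24·x - 48·x^2 - 64·x^3)·Dx + (-8 - 4·x - 8·x^2)·Dx^2 + (-1 - 6·x - 12·x^2 - 16·x^3)·Dx^3  (order 3).
h: a_k = 8, -4, 48, -168, 560, -10072/5, 7392, -2882896/105, …
ICs: h(0) = 8, h′(0) = -4, h′′(0) = 96.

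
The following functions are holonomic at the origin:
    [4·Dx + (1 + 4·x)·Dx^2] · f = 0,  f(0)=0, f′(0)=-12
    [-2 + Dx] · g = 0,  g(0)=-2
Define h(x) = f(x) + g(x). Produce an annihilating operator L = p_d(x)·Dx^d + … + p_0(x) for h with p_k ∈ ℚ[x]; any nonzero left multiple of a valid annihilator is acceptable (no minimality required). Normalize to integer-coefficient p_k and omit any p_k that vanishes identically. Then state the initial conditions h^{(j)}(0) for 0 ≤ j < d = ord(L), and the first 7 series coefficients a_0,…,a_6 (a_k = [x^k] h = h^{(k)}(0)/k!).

f: a_k = 0, -12, 24, -64, 192, -3072/5, 2048, …
g: a_k = -2, -4, -4, -8/3, -4/3, -8/15, -8/45, …
L₀ := lclm(L_f,L_g); ord L₀ ≤ 2+1.
L = (-40 - 32·x)·Dx + (14 - 16·x - 32·x^2)·Dx^2 + (3 + 16·x + 16·x^2)·Dx^3  (order 3).
h: a_k = -2, -16, 20, -200/3, 572/3, -9224/15, 92152/45, …
ICs: h(0) = -2, h′(0) = -16, h′′(0) = 40.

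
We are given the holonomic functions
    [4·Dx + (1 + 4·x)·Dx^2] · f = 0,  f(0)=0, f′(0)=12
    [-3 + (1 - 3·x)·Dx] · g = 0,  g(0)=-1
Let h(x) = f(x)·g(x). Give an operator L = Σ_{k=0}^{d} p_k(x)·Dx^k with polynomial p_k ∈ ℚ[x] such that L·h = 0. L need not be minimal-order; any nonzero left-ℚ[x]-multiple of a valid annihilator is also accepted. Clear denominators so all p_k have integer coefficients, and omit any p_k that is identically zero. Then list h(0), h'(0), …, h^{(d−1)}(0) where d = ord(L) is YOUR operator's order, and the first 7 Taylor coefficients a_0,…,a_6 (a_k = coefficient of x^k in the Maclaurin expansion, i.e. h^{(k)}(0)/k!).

f: a_k = 0, 12, -24, 64, -192, 3072/5, -2048, …
g: a_k = -1, -3, -9, -27, -81, -243, -729, …
f·g: L₀ = L_f ⊗_s L_g, ord ≤ 2·1.
L = 12 + (2 + 36·x)·Dx + (-1 - x + 12·x^2)·Dx^2  (order 2).
h: a_k = 0, -12, -12, -100, -108, -4692/5, -3836/5, …
ICs: h(0) = 0, h′(0) = -12.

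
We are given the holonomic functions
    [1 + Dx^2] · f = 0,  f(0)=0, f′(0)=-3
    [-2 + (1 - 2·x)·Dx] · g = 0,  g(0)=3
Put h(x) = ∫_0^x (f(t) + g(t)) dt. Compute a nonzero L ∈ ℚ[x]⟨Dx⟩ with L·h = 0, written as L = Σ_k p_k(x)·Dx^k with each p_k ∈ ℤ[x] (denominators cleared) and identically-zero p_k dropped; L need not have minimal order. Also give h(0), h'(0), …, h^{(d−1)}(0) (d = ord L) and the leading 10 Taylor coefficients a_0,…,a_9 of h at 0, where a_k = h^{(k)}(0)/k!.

L = (-50 + 8·x - 8·x^2)·Dx + (9 - 22·x + 12·x^2 - 8·x^3)·Dx^2 + (-50 + 8·x - 8·x^2)·Dx^3 + (9 - 22·x + 12·x^2 - 8·x^3)·Dx^4  (order 4).
h: a_k = 0, 3, 3/2, 4, 49/8, 48/5, 3839/240, 192/7, 645121/13440, 256/3, …
ICs: h(0) = 0, h′(0) = 3, h′′(0) = 3, h′′′(0) = 24.

f: a_k = 0, -3, 0, 1/2, 0, -1/40, 0, 1/1680, 0, -1/120960, …
g: a_k = 3, 6, 12, 24, 48, 96, 192, 384, 768, 1536, …
f+g: L₀ = lclm(L_f,L_g), ord ≤ 2+1.
∫: right-multiply L₀ by Dx.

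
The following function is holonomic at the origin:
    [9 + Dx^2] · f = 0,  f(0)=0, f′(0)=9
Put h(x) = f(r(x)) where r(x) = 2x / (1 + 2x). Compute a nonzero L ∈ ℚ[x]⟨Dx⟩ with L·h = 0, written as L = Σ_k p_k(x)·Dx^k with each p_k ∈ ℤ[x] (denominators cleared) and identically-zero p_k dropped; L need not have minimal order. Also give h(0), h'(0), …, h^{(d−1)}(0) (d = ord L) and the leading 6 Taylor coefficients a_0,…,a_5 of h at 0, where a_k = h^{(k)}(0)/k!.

L = 36 + (4 + 24·x + 48·x^2 + 32·x^3)·Dx + (1 + 8·x + 24·x^2 + 32·x^3 + 16·x^4)·Dx^2  (order 2).
h: a_k = 0, 18, -36, -36, 504, -10548/5, …
ICs: h(0) = 0, h′(0) = 18.

f: a_k = 0, 9, 0, -27/2, 0, 243/40, …
Change of var in L_f (x↦r) gives L₀.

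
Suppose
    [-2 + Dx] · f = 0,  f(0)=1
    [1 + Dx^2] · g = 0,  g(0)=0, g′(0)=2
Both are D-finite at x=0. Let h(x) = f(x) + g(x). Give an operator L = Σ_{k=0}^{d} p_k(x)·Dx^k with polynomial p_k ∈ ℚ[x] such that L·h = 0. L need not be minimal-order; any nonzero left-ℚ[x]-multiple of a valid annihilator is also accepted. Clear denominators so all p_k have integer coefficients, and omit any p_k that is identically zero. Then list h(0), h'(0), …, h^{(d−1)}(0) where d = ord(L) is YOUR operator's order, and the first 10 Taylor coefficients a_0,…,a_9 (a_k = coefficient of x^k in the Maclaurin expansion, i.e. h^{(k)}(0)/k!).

L = -2 + Dx - 2·Dx^2 + Dx^3  (order 3).
h: a_k = 1, 4, 2, 1, 2/3, 17/60, 4/45, 1/40, 2/315, 257/181440, …
ICs: h(0) = 1, h′(0) = 4, h′′(0) = 4.

f: a_k = 1, 2, 2, 4/3, 2/3, 4/15, 4/45, 8/315, 2/315, 4/2835, …
g: a_k = 0, 2, 0, -1/3, 0, 1/60, 0, -1/2520, 0, 1/181440, …
L₀ := lclm(L_f,L_g); ord L₀ ≤ 1+2.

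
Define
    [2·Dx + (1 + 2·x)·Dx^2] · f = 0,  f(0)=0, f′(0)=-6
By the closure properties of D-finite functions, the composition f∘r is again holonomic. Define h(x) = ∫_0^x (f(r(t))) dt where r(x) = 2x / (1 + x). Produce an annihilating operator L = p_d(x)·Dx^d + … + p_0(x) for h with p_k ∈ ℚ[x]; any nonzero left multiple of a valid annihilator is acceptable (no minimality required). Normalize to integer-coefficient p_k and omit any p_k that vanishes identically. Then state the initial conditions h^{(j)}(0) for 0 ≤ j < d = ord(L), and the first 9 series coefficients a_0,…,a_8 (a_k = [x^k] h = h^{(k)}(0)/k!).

L = (6 + 10·x)·Dx^2 + (1 + 6·x + 5·x^2)·Dx^3  (order 3).
h: a_k = 0, 0, -6, 12, -31, 468/5, -1562/5, 1116, -58593/14, …
ICs: h(0) = 0, h′(0) = 0, h′′(0) = -12.

f: a_k = 0, -6, 6, -8, 12, -96/5, 32, -384/7, 96, …
f∘r: x↦r, Dx↦Dx/r' in L_f ⇒ L₀.
h=∫h₀ ⇒ L = L₀·Dx.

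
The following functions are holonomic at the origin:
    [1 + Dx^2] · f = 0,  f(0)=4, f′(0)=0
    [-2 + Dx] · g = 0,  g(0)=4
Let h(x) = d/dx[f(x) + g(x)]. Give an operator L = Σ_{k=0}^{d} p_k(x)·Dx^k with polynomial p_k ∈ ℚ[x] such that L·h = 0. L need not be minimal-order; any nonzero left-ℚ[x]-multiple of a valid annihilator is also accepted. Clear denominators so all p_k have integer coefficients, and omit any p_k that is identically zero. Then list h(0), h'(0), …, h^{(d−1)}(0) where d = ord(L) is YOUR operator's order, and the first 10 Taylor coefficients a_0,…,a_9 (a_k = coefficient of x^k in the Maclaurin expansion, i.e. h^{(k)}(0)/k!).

L = 2 - Dx + 2·Dx^2 - Dx^3  (order 3).
h: a_k = 8, 12, 16, 34/3, 16/3, 21/10, 32/45, 257/1260, 16/315, 341/30240, …
ICs: h(0) = 8, h′(0) = 12, h′′(0) = 32.

f: a_k = 4, 0, -2, 0, 1/6, 0, -1/180, 0, 1/10080, 0, …
g: a_k = 4, 8, 8, 16/3, 8/3, 16/15, 16/45, 32/315, 8/315, 16/2835, …
Weyl lclm of L_f,L_g ⇒ L₀ (ord ≤ 3).
Derive L from L₀ (diff closure).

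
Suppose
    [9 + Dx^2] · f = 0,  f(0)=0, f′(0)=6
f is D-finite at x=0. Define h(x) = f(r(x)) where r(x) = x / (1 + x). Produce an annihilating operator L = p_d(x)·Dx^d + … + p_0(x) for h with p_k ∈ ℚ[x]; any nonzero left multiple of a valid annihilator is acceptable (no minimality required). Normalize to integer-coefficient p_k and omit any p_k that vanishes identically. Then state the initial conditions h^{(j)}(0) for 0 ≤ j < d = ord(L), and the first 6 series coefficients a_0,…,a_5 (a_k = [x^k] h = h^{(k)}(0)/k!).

f: a_k = 0, 6, 0, -9, 0, 81/20, …
h₀=f(r): pull back L_f along r ⇒ L₀.
L = 9 + (2 + 6·x + 6·x^2 + 2·x^3)·Dx + (1 + 4·x + 6·x^2 + 4·x^3 + x^4)·Dx^2  (order 2).
h: a_k = 0, 6, -6, -3, 21, -879/20, …
ICs: h(0) = 0, h′(0) = 6.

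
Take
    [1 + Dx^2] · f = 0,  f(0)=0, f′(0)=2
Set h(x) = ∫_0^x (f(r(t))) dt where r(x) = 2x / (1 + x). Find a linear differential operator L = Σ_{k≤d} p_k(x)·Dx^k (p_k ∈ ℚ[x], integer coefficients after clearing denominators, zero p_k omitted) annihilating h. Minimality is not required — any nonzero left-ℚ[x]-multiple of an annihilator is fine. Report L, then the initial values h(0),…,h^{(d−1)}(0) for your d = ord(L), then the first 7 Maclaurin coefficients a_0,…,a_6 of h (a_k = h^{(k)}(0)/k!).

L = 4·Dx + (2 + 6·x + 6·x^2 + 2·x^3)·Dx^2 + (1 + 4·x + 6·x^2 + 4·x^3 + x^4)·Dx^3  (order 3).
h: a_k = 0, 0, 2, -4/3, 1/3, 4/5, -86/45, …
ICs: h(0) = 0, h′(0) = 0, h′′(0) = 4.

f: a_k = 0, 2, 0, -1/3, 0, 1/60, 0, …
Substitute x→r, Dx→(1/r')Dx; clear ⇒ L₀.
h=∫₀ˣh₀: take L = L₀·Dx.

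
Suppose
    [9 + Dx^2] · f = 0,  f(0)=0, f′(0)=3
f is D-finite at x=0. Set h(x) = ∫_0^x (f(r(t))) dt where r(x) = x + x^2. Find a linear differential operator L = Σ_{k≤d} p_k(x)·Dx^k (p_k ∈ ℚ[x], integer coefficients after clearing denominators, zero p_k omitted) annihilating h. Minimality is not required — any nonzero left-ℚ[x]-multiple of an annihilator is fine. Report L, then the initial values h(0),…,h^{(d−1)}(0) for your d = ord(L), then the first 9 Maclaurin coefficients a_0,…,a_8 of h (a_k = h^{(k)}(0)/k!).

f: a_k = 0, 3, 0, -9/2, 0, 81/40, 0, -243/560, 0, …
h₀=f(r): pull back L_f along r ⇒ L₀.
Integrate: L := L₀·Dx.
L = (9 + 54·x + 108·x^2 + 72·x^3)·Dx - 2·Dx^2 + (1 + 2·x)·Dx^3  (order 3).
h: a_k = 0, 0, 3/2, 1, -9/8, -27/10, -153/80, 45/56, 11097/4480, …
ICs: h(0) = 0, h′(0) = 0, h′′(0) = 3.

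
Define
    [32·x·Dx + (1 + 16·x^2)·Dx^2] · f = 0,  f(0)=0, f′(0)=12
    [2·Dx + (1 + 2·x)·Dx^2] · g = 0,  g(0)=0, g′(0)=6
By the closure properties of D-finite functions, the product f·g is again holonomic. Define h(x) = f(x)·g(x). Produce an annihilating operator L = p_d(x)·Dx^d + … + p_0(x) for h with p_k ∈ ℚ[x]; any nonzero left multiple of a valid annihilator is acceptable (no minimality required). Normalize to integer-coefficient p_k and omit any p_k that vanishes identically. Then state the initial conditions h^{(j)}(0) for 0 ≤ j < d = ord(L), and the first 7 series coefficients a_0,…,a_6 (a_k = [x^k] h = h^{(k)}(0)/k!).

f: a_k = 0, 12, 0, -64, 0, 3072/5, 0, …
g: a_k = 0, 6, -6, 8, -12, 96/5, -32, …
L₀ := L_f ⊗_s L_g (sym. prod.), ord ≤ 4.
L = (2304 + 8960·x + 114688·x^2 + 552960·x^3 + 983040·x^4 + 851968·x^5 + 1048576·x^7)·Dx + (1032 + 14720·x + 111872·x^2 + 616448·x^3 + 1884160·x^4 + 3047424·x^5 + 2293760·x^6 + 1572864·x^7 + 3670016·x^8)·Dx^2 + (72 + 2512·x + 19968·x^2 + 99072·x^3 + 393216·x^4 + 1019904·x^5 + 1572864·x^6 + 1376256·x^7 + 1572864·x^8 + 2097152·x^9)·Dx^3 + (17 + 132·x + 964·x^2 + 4864·x^3 + 18432·x^4 + 55296·x^5 + 129024·x^6 + 196608·x^7 + 196608·x^8 + 262144·x^9 + 262144·x^10)·Dx^4  (order 4).
h: a_k = 0, 0, 72, -72, -288, 240, 17024/5, …
ICs: h(0) = 0, h′(0) = 0, h′′(0) = 144, h′′′(0) = -432.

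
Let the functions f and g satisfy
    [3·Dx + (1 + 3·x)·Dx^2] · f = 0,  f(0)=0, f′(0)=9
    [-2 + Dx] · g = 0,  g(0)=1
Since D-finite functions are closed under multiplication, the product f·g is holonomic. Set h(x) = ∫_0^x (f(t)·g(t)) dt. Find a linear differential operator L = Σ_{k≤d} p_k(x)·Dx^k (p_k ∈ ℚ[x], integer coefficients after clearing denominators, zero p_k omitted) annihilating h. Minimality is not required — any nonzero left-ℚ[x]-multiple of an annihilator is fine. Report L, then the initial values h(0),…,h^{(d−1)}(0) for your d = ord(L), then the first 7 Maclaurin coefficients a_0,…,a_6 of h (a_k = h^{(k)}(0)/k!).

f: a_k = 0, 9, -27/2, 27, -243/4, 729/5, -729/2, …
g: a_k = 1, 2, 2, 4/3, 2/3, 4/15, 4/45, …
f·g: L₀ = L_f ⊗_s L_g, ord ≤ 2·1.
h=∫₀ˣh₀: take L = L₀·Dx.
L = (-2 + 12·x)·Dx + (-1 - 12·x)·Dx^2 + (1 + 3·x)·Dx^3  (order 3).
h: a_k = 0, 0, 9/2, 3/2, 9/2, -87/20, 221/20, …
ICs: h(0) = 0, h′(0) = 0, h′′(0) = 9.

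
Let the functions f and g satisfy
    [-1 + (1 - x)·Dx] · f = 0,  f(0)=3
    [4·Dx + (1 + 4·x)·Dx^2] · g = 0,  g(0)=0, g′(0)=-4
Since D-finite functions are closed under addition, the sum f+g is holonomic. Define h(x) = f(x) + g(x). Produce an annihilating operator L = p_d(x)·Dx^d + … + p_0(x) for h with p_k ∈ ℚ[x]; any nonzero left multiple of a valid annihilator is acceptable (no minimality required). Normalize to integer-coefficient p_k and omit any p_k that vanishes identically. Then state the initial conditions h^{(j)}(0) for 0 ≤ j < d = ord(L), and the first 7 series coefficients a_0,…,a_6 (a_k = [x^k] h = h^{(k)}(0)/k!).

L = (44 + 16·x)·Dx + (-13 + 56·x + 32·x^2)·Dx^2 + (-3 - 11·x + 6·x^2 + 8·x^3)·Dx^3  (order 3).
h: a_k = 3, -1, 11, -55/3, 67, -1009/5, 2057/3, …
ICs: h(0) = 3, h′(0) = -1, h′′(0) = 22.

f: a_k = 3, 3, 3, 3, 3, 3, 3, …
g: a_k = 0, -4, 8, -64/3, 64, -1024/5, 2048/3, …
f+g: L₀ = lclm(L_f,L_g), ord ≤ 1+2.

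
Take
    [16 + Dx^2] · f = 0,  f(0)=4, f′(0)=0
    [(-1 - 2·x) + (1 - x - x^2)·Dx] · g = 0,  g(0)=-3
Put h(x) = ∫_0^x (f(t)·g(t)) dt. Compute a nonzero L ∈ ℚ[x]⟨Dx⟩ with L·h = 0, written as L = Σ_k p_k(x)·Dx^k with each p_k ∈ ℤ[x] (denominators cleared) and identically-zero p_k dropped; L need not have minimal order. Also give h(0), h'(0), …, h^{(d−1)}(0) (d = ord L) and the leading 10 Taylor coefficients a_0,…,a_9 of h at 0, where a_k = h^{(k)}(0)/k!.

L = (-14 + 16·x + 16·x^2)·Dx + (2 + 4·x)·Dx^2 + (-1 + x + x^2)·Dx^3  (order 3).
h: a_k = 0, -12, -6, 24, 15, 4/5, 32/3, 292/15, 751/30, 11096/315, …
ICs: h(0) = 0, h′(0) = -12, h′′(0) = -12.

f: a_k = 4, 0, -32, 0, 128/3, 0, -1024/45, 0, 2048/315, 0, …
g: a_k = -3, -3, -6, -9, -15, -24, -39, -63, -102, -165, …
Product ⇒ symmetric product L₀, ord ≤ 2.
h=∫₀ˣh₀: take L = L₀·Dx.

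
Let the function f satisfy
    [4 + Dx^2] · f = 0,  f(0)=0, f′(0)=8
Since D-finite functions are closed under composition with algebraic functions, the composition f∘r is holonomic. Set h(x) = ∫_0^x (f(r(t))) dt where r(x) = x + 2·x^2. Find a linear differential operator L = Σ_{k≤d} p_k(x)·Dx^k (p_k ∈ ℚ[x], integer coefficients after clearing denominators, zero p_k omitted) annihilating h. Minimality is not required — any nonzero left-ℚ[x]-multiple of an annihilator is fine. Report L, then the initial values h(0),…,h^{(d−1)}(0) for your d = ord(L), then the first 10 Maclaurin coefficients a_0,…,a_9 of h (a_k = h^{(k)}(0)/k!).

L = (4 + 48·x + 192·x^2 + 256·x^3)·Dx - 4·Dx^2 + (1 + 4·x)·Dx^3  (order 3).
h: a_k = 0, 0, 4, 16/3, -4/3, -32/5, -472/45, -32/7, 1676/315, 3776/405, …
ICs: h(0) = 0, h′(0) = 0, h′′(0) = 8.

f: a_k = 0, 8, 0, -16/3, 0, 16/15, 0, -32/315, 0, 16/2835, …
Change of var in L_f (x↦r) gives L₀.
∫: right-multiply L₀ by Dx.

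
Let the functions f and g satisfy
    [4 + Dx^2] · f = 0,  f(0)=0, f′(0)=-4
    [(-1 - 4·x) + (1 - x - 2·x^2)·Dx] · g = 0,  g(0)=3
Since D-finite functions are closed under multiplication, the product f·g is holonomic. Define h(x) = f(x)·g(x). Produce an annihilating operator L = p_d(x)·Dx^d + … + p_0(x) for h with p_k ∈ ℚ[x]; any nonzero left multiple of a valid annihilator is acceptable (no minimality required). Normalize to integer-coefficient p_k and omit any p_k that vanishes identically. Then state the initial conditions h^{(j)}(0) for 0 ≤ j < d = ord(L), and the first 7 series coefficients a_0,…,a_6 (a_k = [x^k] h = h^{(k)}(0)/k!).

L = (4·x + 8·x^2) + (2 + 8·x)·Dx + (-1 + x + 2·x^2)·Dx^2  (order 2).
h: a_k = 0, -12, -12, -28, -52, -548/5, -1068/5, …
ICs: h(0) = 0, h′(0) = -12.

f: a_k = 0, -4, 0, 8/3, 0, -8/15, 0, …
g: a_k = 3, 3, 9, 15, 33, 63, 129, …
L₀ := L_f ⊗_s L_g (sym. prod.), ord ≤ 2.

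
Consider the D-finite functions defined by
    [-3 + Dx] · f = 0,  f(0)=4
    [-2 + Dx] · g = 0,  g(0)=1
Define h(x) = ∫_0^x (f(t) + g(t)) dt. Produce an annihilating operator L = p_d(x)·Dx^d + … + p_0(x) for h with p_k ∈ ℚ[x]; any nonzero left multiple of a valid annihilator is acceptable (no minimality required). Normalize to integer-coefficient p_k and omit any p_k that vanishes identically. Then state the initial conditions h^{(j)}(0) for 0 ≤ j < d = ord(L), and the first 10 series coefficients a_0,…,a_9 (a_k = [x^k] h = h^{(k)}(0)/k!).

f: a_k = 4, 12, 18, 18, 27/2, 81/10, 81/20, 243/140, 729/1120, 243/1120, …
g: a_k = 1, 2, 2, 4/3, 2/3, 4/15, 4/45, 8/315, 2/315, 4/2835, …
h₀=f+g: left-lcm gives L₀, ord ≤ 2.
∫: right-multiply L₀ by Dx.
L = 6·Dx - 5·Dx^2 + Dx^3  (order 3).
h: a_k = 0, 5, 7, 20/3, 29/6, 17/6, 251/180, 149/252, 317/1440, 1325/18144, …
ICs: h(0) = 0, h′(0) = 5, h′′(0) = 14.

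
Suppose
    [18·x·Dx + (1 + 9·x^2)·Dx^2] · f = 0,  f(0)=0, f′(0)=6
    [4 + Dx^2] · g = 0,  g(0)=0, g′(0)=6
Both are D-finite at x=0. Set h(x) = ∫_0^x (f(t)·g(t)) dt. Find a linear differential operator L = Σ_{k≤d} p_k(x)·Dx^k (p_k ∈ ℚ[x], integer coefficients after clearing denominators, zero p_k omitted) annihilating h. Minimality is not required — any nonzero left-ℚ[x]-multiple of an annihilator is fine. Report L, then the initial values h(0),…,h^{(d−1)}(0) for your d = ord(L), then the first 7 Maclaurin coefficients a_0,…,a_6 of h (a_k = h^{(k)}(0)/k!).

f: a_k = 0, 6, 0, -18, 0, 486/5, 0, …
g: a_k = 0, 6, 0, -4, 0, 4/5, 0, …
Product ⇒ symmetric product L₀, ord ≤ 4.
h=∫h₀ ⇒ L = L₀·Dx.
L = (2080 + 50256·x^2 + 89424·x^4 + 186624·x^6 + 419904·x^8)·Dx + (3168·x + 38880·x^3 + 139968·x^5 + 419904·x^7)·Dx^2 + (572 + 13788·x^2 + 33048·x^4 + 93312·x^6 + 209952·x^8)·Dx^3 + (792·x + 9720·x^3 + 34992·x^5 + 104976·x^7)·Dx^4 + (13 + 306·x^2 + 2673·x^4 + 11664·x^6 + 26244·x^8)·Dx^5  (order 5).
h: a_k = 0, 0, 0, 12, 0, -132/5, 0, …
ICs: h(0) = 0, h′(0) = 0, h′′(0) = 0, h′′′(0) = 72, h′′′′(0) = 0.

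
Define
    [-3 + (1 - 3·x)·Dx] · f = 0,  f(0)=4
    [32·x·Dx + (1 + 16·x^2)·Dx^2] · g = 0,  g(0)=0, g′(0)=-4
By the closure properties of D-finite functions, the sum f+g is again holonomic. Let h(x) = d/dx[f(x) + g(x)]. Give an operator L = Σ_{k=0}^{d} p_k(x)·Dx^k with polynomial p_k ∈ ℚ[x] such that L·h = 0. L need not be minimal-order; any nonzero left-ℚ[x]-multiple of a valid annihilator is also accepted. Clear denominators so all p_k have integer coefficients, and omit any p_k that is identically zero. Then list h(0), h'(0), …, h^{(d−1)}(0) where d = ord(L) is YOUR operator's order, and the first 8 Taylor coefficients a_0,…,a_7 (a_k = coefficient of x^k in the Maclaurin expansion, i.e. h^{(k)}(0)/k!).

f: a_k = 4, 12, 36, 108, 324, 972, 2916, 8748, …
g: a_k = 0, -4, 0, 64/3, 0, -1024/5, 0, 16384/7, …
L₀ := lclm(L_f,L_g); ord L₀ ≤ 1+2.
h=h₀': d/dx-closure on L₀ ⇒ L.
L = (-96 + 1152·x + 4608·x^2) + (43 - 96·x + 240·x^2 + 4608·x^3)·Dx + (-3 - 7·x - 112·x^3 + 768·x^4)·Dx^2  (order 2).
h: a_k = 8, 72, 388, 1296, 3836, 17496, 77620, 209952, …
ICs: h(0) = 8, h′(0) = 72.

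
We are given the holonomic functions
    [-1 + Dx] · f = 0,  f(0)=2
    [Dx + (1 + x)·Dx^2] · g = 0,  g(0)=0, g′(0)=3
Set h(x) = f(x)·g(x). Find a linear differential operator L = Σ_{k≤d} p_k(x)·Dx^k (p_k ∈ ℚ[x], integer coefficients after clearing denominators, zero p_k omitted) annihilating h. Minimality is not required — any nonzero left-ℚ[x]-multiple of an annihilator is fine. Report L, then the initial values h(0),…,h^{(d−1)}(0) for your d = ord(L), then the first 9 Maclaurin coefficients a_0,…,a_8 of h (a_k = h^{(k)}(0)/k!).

L = x + (-1 - 2·x)·Dx + (1 + x)·Dx^2  (order 2).
h: a_k = 0, 6, 3, 2, 0, 9/20, -7/24, 23/84, -29/120, …
ICs: h(0) = 0, h′(0) = 6.

f: a_k = 2, 2, 1, 1/3, 1/12, 1/60, 1/360, 1/2520, 1/20160, …
g: a_k = 0, 3, -3/2, 1, -3/4, 3/5, -1/2, 3/7, -3/8, …
h₀=f·g: eliminate ⇒ L₀, order ≤ 1·2.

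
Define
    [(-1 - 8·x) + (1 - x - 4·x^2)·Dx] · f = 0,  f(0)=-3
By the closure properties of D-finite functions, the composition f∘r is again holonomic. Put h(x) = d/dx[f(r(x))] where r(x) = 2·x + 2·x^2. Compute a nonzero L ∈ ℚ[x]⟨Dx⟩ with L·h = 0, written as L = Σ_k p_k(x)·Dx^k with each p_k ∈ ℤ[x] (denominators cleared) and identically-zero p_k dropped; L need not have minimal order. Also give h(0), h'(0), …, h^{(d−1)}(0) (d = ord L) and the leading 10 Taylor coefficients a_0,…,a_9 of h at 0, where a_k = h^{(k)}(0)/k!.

f: a_k = -3, -3, -15, -27, -87, -195, -543, -1323, -3495, -8787, …
h₀=f(r): pull back L_f along r ⇒ L₀.
Differentiate: ansatz ord ≤ ord L₀ ⇒ L.
L = (22 + 204·x + 1260·x^2 + 4672·x^3 + 8736·x^4 + 7680·x^5 + 2560·x^6) + (-1 - 16·x + 6·x^2 + 420·x^3 + 1520·x^4 + 2400·x^5 + 1792·x^6 + 512·x^7)·Dx  (order 1).
h: a_k = -6, -132, -1008, -8400, -62280, -447120, -3120768, -21321600, -143452512, -953106240, …
ICs: h(0) = -6.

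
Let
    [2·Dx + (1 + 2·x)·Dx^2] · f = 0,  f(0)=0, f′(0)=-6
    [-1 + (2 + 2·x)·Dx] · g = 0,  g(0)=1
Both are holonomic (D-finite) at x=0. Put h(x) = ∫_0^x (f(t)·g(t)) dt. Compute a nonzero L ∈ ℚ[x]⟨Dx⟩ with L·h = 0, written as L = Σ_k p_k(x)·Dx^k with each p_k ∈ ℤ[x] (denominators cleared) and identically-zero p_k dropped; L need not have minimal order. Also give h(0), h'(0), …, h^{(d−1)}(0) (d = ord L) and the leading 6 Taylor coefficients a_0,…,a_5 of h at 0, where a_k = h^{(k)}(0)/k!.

L = (-1 + 2·x)·Dx + (4 + 4·x)·Dx^2 + (4 + 16·x + 20·x^2 + 8·x^3)·Dx^3  (order 3).
h: a_k = 0, 0, -3, 1, -17/16, 11/8, …
ICs: h(0) = 0, h′(0) = 0, h′′(0) = -6.

f: a_k = 0, -6, 6, -8, 12, -96/5, …
g: a_k = 1, 1/2, -1/8, 1/16, -5/128, 7/256, …
f·g: L₀ = L_f ⊗_s L_g, ord ≤ 2·1.
Integrate: L := L₀·Dx.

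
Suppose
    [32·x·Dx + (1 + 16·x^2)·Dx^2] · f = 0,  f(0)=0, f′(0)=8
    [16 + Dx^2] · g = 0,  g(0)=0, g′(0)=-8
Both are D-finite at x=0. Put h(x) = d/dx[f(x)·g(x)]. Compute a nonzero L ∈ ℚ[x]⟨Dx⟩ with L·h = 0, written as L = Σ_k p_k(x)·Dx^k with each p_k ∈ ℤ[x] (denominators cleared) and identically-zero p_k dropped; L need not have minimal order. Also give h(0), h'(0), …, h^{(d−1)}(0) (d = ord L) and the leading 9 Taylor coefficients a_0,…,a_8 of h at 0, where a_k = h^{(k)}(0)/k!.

L = (14080 + 602112·x^2 + 15106048·x^4 + 50331648·x^6 + 100663296·x^8 + 268435456·x^10 + 2147483648·x^12) + (8704·x + 581632·x^3 + 9175040·x^5 + 41943040·x^7 + 167772160·x^9 + 536870912·x^11)·Dx + (960 + 43520·x^2 + 1093632·x^4 + 4849664·x^6 + 16777216·x^8 + 67108864·x^10 + 268435456·x^12)·Dx^2 + (544·x + 36352·x^3 + 573440·x^5 + 2621440·x^7 + 10485760·x^9 + 33554432·x^11)·Dx^3 + (5 + 368·x^2 + 9344·x^4 + 106496·x^6 + 655360·x^8 + 3145728·x^10 + 8388608·x^12)·Dx^4  (order 4).
h: a_k = 0, -128, 0, 2048, 0, -77824/3, 0, 5636096/15, 0, …
ICs: h(0) = 0, h′(0) = -128, h′′(0) = 0, h′′′(0) = 12288.

f: a_k = 0, 8, 0, -128/3, 0, 2048/5, 0, -32768/7, 0, …
g: a_k = 0, -8, 0, 64/3, 0, -256/15, 0, 2048/315, 0, …
f·g: L₀ = L_f ⊗_s L_g, ord ≤ 2·2.
Differentiate: ansatz ord ≤ ord L₀ ⇒ L.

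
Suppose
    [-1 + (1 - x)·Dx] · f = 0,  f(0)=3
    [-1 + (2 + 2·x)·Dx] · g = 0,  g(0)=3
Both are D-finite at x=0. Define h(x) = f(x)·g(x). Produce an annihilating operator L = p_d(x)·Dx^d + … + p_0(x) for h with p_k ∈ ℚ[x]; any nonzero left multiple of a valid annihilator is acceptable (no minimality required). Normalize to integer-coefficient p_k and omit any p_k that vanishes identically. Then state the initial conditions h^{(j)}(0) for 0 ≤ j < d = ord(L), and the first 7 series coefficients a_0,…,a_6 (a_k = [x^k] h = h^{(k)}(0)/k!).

L = (3 + x) + (-2 + 2·x^2)·Dx  (order 1).
h: a_k = 9, 27/2, 99/8, 207/16, 1611/128, 3285/256, 12951/1024, …
ICs: h(0) = 9.

f: a_k = 3, 3, 3, 3, 3, 3, 3, …
g: a_k = 3, 3/2, -3/8, 3/16, -15/128, 21/256, -63/1024, …
L₀ := L_f ⊗_s L_g (sym. prod.), ord ≤ 1.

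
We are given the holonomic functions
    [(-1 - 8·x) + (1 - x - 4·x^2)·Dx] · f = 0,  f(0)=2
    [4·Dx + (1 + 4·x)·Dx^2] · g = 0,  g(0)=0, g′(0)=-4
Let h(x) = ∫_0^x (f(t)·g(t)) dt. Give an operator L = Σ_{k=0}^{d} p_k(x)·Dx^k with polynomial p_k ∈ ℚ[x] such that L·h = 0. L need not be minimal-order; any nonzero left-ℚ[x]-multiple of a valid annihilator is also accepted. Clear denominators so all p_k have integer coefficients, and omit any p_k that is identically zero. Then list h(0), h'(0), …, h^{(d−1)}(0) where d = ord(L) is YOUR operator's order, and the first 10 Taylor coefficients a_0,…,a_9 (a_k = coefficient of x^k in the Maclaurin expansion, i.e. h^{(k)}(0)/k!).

f: a_k = 2, 2, 10, 18, 58, 130, 362, 882, 2330, 5858, …
g: a_k = 0, -4, 8, -64/3, 64, -1024/5, 2048/3, -16384/7, 8192, -262144/9, …
L₀ := L_f ⊗_s L_g (sym. prod.), ord ≤ 2.
Integrate: L := L₀·Dx.
L = (12 + 64·x)·Dx + (-2 + 28·x + 80·x^2)·Dx^2 + (-1 - 3·x + 8·x^2 + 16·x^3)·Dx^3  (order 3).
h: a_k = 0, 0, -4, 8/3, -50/3, 56/3, -4372/45, 17336/105, -5125/7, 1590728/945, …
ICs: h(0) = 0, h′(0) = 0, h′′(0) = -8.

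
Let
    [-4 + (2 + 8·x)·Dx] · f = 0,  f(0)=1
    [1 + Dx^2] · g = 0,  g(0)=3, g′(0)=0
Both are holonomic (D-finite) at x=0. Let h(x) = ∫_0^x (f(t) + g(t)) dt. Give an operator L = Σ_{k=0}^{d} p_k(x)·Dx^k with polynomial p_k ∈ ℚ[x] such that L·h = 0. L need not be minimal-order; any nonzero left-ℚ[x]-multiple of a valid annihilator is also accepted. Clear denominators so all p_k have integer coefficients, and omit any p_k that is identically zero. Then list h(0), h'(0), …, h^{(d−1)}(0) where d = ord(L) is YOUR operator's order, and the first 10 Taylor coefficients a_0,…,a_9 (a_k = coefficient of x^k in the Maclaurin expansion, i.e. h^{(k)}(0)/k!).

f: a_k = 1, 2, -2, 4, -10, 28, -84, 264, -858, 2860, …
g: a_k = 3, 0, -3/2, 0, 1/8, 0, -1/240, 0, 1/13440, 0, …
Weyl lclm of L_f,L_g ⇒ L₀ (ord ≤ 3).
h=∫h₀ ⇒ L = L₀·Dx.
L = (-26 - 16·x - 32·x^2)·Dx + (-3 - 4·x + 48·x^2 + 64·x^3)·Dx^2 + (-26 - 16·x - 32·x^2)·Dx^3 + (-3 - 4·x + 48·x^2 + 64·x^3)·Dx^4  (order 4).
h: a_k = 0, 4, 1, -7/6, 1, -79/40, 14/3, -20161/1680, 33, -11531519/120960, …
ICs: h(0) = 0, h′(0) = 4, h′′(0) = 2, h′′′(0) = -7.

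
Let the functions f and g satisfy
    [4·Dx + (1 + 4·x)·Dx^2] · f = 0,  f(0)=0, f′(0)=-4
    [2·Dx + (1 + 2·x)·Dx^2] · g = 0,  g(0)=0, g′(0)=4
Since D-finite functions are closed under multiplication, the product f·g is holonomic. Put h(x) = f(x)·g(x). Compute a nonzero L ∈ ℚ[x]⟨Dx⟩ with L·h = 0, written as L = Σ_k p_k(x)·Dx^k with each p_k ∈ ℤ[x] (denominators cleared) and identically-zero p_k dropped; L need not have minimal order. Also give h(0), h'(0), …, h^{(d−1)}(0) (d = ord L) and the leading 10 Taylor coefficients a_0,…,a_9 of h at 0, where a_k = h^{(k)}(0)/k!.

f: a_k = 0, -4, 8, -64/3, 64, -1024/5, 2048/3, -16384/7, 8192, -262144/9, …
g: a_k = 0, 4, -4, 16/3, -8, 64/5, -64/3, 256/7, -64, 1024/9, …
f·g: L₀ = L_f ⊗_s L_g, ord ≤ 2·2.
L = (160 + 768·x + 1024·x^2)·Dx + (264 + 2144·x + 5760·x^2 + 5120·x^3)·Dx^2 + (64 + 720·x + 2976·x^2 + 5376·x^3 + 3584·x^4)·Dx^3 + (3 + 44·x + 252·x^2 + 704·x^3 + 960·x^4 + 512·x^5)·Dx^4  (order 4).
h: a_k = 0, 0, -16, 48, -416/3, 416, -58688/45, 21248/5, -300032/21, 1723136/35, …
ICs: h(0) = 0, h′(0) = 0, h′′(0) = -32, h′′′(0) = 288.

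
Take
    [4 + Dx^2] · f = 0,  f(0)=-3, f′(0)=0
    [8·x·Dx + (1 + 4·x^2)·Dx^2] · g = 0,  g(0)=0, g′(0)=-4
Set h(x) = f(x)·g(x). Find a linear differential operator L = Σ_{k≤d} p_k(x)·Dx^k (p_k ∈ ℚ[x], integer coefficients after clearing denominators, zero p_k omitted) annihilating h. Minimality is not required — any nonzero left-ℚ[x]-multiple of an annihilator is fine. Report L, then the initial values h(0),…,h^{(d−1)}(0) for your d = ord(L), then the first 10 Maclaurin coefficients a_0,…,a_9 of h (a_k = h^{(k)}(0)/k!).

f: a_k = -3, 0, 6, 0, -2, 0, 4/15, 0, -2/105, 0, …
g: a_k = 0, -4, 0, 16/3, 0, -64/5, 0, 256/7, 0, -1024/9, …
Product ⇒ symmetric product L₀, ord ≤ 4.
L = (80 + 832·x^2 + 1408·x^4 + 2048·x^6 + 2048·x^8) + (96·x + 640·x^3 + 1536·x^5 + 2048·x^7)·Dx + (24 + 256·x^2 + 576·x^4 + 1024·x^6 + 1024·x^8)·Dx^2 + (24·x + 160·x^3 + 384·x^5 + 512·x^7)·Dx^3 + (1 + 12·x^2 + 56·x^4 + 128·x^6 + 128·x^8)·Dx^4  (order 4).
h: a_k = 0, 12, 0, -40, 0, 392/5, 0, -20816/105, 0, 185176/315, …
ICs: h(0) = 0, h′(0) = 12, h′′(0) = 0, h′′′(0) = -240.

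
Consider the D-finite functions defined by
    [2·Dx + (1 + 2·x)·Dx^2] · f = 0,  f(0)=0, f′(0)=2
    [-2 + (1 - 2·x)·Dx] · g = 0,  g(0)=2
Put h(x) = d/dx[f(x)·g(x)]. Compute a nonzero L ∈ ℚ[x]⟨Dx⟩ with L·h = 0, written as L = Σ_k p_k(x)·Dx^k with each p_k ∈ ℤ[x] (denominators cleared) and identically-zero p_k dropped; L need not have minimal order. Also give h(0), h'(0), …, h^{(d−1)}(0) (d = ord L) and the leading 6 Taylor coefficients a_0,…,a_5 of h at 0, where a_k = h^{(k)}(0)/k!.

L = 16 + (2 + 20·x)·Dx + (-1 + 4·x^2)·Dx^2  (order 2).
h: a_k = 4, 8, 40, 224/3, 752/3, 2368/5, …
ICs: h(0) = 4, h′(0) = 8.

f: a_k = 0, 2, -2, 8/3, -4, 32/5, …
g: a_k = 2, 4, 8, 16, 32, 64, …
L₀ := L_f ⊗_s L_g (sym. prod.), ord ≤ 2.
Differentiate: ansatz ord ≤ ord L₀ ⇒ L.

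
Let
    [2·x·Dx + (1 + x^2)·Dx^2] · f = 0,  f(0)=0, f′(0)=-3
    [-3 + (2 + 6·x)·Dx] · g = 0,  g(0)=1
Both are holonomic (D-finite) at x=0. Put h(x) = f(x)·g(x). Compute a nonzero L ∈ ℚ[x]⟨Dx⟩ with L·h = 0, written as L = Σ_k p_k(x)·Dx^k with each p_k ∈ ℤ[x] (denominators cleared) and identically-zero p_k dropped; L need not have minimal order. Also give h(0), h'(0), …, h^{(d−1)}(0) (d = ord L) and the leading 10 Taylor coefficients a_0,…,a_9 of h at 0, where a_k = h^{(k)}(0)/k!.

f: a_k = 0, -3, 0, 1, 0, -3/5, 0, 3/7, 0, -1/3, …
g: a_k = 1, 3/2, -9/8, 27/16, -405/128, 1701/256, -15309/1024, 72171/2048, -2814669/32768, 14073345/65536, …
Product ⇒ symmetric product L₀, ord ≤ 2.
L = (27 - 12·x - 9·x^2) + (-12 - 28·x + 36·x^2 + 36·x^3)·Dx + (4 + 24·x + 40·x^2 + 24·x^3 + 36·x^4)·Dx^2  (order 2).
h: a_k = 0, -3, -9/2, 35/8, -57/16, 4971/640, -24507/1280, 1533597/35840, -7128171/71680, 167781715/688128, …
ICs: h(0) = 0, h′(0) = -3.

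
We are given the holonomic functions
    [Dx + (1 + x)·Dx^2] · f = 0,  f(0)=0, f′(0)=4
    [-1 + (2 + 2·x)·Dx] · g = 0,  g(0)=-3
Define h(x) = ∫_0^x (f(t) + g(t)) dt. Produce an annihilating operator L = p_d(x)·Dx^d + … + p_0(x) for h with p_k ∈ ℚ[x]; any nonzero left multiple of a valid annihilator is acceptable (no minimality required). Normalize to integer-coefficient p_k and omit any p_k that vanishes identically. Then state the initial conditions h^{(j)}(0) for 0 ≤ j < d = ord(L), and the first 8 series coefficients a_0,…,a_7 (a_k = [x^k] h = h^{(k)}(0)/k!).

f: a_k = 0, 4, -2, 4/3, -1, 4/5, -2/3, 4/7, …
g: a_k = -3, -3/2, 3/8, -3/16, 15/128, -21/256, 63/1024, -99/2048, …
f+g: L₀ = lclm(L_f,L_g), ord ≤ 2+1.
∫: right-multiply L₀ by Dx.
L = Dx^2 + (5 + 5·x)·Dx^3 + (2 + 4·x + 2·x^2)·Dx^4  (order 4).
h: a_k = 0, -3, 5/4, -13/24, 55/192, -113/640, 919/7680, -1859/21504, …
ICs: h(0) = 0, h′(0) = -3, h′′(0) = 5/2, h′′′(0) = -13/4.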